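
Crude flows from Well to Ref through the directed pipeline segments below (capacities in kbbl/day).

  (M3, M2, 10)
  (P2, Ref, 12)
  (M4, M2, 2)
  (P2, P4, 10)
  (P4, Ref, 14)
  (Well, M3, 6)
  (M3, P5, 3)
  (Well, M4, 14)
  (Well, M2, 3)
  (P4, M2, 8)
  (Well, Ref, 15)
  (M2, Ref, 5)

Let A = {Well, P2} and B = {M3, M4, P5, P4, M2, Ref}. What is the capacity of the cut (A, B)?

Edges leaving {Well, P2}: Well→M3 (6), Well→M4 (14), Well→M2 (3), Well→Ref (15), P2→P4 (10), P2→Ref (12).
Cut capacity = 6 + 14 + 3 + 15 + 10 + 12 = 60.

60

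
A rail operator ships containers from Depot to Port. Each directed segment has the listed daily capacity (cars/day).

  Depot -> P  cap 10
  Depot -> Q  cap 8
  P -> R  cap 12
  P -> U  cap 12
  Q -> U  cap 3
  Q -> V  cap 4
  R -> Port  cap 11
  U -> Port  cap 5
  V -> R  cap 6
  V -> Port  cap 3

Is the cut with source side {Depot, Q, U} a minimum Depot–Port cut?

Given cut capacity: 10 + 4 + 5 = 19.
Augment Depot→P→R→Port: bottleneck 10, flow now 10.
Augment Depot→Q→U→Port: bottleneck 3, flow now 13.
Augment Depot→Q→V→Port: bottleneck 3, flow now 16.
Augment Depot→Q→V→R→Port: bottleneck 1, flow now 17.
No augmenting path remains; maximum flow = 17.
In the residual graph, reachable from Depot: {Depot, Q}.
Min-cut edges: Depot→P (10), Q→U (3), Q→V (4); capacity 10 + 3 + 4 = 17.
Cut capacity 19 exceeds the max flow 17, so it is not minimum.

No — its capacity is 19, but the minimum cut has capacity 17.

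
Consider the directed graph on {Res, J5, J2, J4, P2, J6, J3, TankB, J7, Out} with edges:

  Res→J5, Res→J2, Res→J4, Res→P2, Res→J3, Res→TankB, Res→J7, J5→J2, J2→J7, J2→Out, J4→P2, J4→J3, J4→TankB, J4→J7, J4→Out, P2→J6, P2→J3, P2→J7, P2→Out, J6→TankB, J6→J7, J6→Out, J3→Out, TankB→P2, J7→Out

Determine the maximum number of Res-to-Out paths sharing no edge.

Assign every edge capacity 1; by Menger, the answer equals the max flow.
Path Res→J2→Out (+1); total 1.
Path Res→J4→Out (+1); total 2.
Path Res→P2→Out (+1); total 3.
Path Res→J3→Out (+1); total 4.
Path Res→J7→Out (+1); total 5.
Path Res→TankB→P2→J6→Out (+1); total 6.
No residual Res→Out path; max flow = 6.
Certifying cut of size 6: {J2→Out, J7→Out, Res→J3, Res→J4, Res→P2, Res→TankB}.

6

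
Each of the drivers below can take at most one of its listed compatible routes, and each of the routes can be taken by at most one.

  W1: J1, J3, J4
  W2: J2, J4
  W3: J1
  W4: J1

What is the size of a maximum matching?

Unit-capacity flow: source→left, listed edges, right→sink; max matching = max flow.
Augmenting path W1→J1 (+1); matched 1.
Augmenting path W2→J2 (+1); matched 2.
Augmenting path W3→J1→W1→J3 (+1); matched 3.
No augmenting path remains; maximum matching = 3.
König certificate: {W1, W2, J1} is a vertex cover of size 3 (every listed pair touches it), so no matching can be larger.

3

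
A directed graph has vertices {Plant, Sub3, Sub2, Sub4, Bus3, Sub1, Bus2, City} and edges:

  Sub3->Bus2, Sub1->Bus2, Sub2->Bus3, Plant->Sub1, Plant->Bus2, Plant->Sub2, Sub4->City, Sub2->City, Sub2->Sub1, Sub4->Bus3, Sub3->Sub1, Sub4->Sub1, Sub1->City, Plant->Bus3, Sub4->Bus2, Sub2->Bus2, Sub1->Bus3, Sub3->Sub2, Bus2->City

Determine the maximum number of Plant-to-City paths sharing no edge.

3

Assign every edge capacity 1; by Menger, the answer equals the max flow.
Path Plant→Sub2→City (+1); total 1.
Path Plant→Sub1→City (+1); total 2.
Path Plant→Bus2→City (+1); total 3.
No residual Plant→City path; max flow = 3.
Certifying cut of size 3: {Plant→Bus2, Plant→Sub1, Plant→Sub2}.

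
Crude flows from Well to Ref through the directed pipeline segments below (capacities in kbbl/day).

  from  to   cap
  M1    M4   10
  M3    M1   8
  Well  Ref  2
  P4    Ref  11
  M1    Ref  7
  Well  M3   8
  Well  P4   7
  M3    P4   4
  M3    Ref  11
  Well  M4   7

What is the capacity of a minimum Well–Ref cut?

17

Augment Well→Ref: bottleneck 2, flow now 2.
Augment Well→M3→Ref: bottleneck 8, flow now 10.
Augment Well→P4→Ref: bottleneck 7, flow now 17.
No augmenting path remains; maximum flow = 17.
By max-flow min-cut, the minimum cut capacity equals the max flow.
In the residual graph, reachable from Well: {Well, M4}.
Min-cut edges: Well→M3 (8), Well→P4 (7), Well→Ref (2); capacity 8 + 7 + 2 = 17.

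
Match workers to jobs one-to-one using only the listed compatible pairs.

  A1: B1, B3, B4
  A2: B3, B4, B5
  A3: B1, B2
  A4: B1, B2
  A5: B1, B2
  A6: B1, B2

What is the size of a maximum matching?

Unit-capacity flow: source→left, listed edges, right→sink; max matching = max flow.
Augmenting path A1→B1 (+1); matched 1.
Augmenting path A2→B3 (+1); matched 2.
Augmenting path A3→B2 (+1); matched 3.
Augmenting path A4→B1→A1→B4 (+1); matched 4.
No augmenting path remains; maximum matching = 4.
König certificate: {A1, A2, B1, B2} is a vertex cover of size 4 (every listed pair touches it), so no matching can be larger.

4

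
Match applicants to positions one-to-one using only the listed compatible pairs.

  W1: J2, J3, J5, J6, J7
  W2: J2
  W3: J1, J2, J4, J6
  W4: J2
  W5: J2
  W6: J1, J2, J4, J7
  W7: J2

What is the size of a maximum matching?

4

Unit-capacity flow: source→left, listed edges, right→sink; max matching = max flow.
Augmenting path W1→J2 (+1); matched 1.
Augmenting path W3→J1 (+1); matched 2.
Augmenting path W6→J4 (+1); matched 3.
Augmenting path W2→J2→W1→J3 (+1); matched 4.
No augmenting path remains; maximum matching = 4.
König certificate: {W1, W3, W6, J2} is a vertex cover of size 4 (every listed pair touches it), so no matching can be larger.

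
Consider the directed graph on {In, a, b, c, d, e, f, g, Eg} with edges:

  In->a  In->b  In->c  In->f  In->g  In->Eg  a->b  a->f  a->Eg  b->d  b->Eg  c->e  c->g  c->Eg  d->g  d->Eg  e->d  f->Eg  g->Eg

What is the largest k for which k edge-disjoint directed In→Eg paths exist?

Assign every edge capacity 1; by Menger, the answer equals the max flow.
Path In→Eg (+1); total 1.
Path In→a→Eg (+1); total 2.
Path In→b→Eg (+1); total 3.
Path In→c→Eg (+1); total 4.
Path In→f→Eg (+1); total 5.
Path In→g→Eg (+1); total 6.
No residual In→Eg path; max flow = 6.
Certifying cut of size 6: {In→Eg, In→a, In→b, In→c, In→f, In→g}.

6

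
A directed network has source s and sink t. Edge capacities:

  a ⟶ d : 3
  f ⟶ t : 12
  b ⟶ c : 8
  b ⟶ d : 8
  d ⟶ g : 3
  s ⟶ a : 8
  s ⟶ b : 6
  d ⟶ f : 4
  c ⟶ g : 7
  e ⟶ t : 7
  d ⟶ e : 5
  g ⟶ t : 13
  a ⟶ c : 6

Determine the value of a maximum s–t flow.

Augment s→a→c→g→t: bottleneck 6, flow now 6.
Augment s→a→d→e→t: bottleneck 2, flow now 8.
Augment s→b→c→g→t: bottleneck 1, flow now 9.
Augment s→b→d→e→t: bottleneck 3, flow now 12.
Augment s→b→d→f→t: bottleneck 2, flow now 14.
No augmenting path remains; maximum flow = 14.
In the residual graph, reachable from s: {s}.
Min-cut edges: s→a (8), s→b (6); capacity 8 + 6 = 14.
This cut is saturated, so no flow can exceed 14.

14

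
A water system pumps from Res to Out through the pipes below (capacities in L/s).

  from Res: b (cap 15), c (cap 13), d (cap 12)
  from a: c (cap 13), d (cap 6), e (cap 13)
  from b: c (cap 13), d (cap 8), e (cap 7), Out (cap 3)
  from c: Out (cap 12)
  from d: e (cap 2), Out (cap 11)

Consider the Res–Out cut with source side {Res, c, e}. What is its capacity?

39

Edges leaving {Res, c, e}: Res→b (15), Res→d (12), c→Out (12).
Cut capacity = 15 + 12 + 12 = 39.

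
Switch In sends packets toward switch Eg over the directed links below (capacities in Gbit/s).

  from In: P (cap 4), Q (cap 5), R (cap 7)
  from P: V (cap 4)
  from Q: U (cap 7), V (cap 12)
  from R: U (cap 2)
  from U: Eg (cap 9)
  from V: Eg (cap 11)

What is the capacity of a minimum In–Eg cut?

Augment In→P→V→Eg: bottleneck 4, flow now 4.
Augment In→Q→U→Eg: bottleneck 5, flow now 9.
Augment In→R→U→Eg: bottleneck 2, flow now 11.
No augmenting path remains; maximum flow = 11.
By max-flow min-cut, the minimum cut capacity equals the max flow.
In the residual graph, reachable from In: {In, R}.
Min-cut edges: In→P (4), In→Q (5), R→U (2); capacity 4 + 5 + 2 = 11.

11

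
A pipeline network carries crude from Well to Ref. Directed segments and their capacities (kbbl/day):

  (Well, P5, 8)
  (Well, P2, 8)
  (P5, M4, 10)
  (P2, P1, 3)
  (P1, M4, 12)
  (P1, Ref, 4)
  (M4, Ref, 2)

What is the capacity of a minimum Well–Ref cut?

5

Augment Well→P5→M4→Ref: bottleneck 2, flow now 2.
Augment Well→P2→P1→Ref: bottleneck 3, flow now 5.
No augmenting path remains; maximum flow = 5.
By max-flow min-cut, the minimum cut capacity equals the max flow.
In the residual graph, reachable from Well: {Well, P5, P2, M4}.
Min-cut edges: P2→P1 (3), M4→Ref (2); capacity 3 + 2 = 5.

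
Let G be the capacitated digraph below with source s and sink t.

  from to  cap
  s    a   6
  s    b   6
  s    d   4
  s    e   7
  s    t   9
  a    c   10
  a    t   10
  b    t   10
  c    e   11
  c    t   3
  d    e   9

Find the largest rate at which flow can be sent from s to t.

21

Augment s→t: bottleneck 9, flow now 9.
Augment s→a→t: bottleneck 6, flow now 15.
Augment s→b→t: bottleneck 6, flow now 21.
No augmenting path remains; maximum flow = 21.
In the residual graph, reachable from s: {s, d, e}.
Min-cut edges: s→a (6), s→b (6), s→t (9); capacity 6 + 6 + 9 = 21.
This cut is saturated, so no flow can exceed 21.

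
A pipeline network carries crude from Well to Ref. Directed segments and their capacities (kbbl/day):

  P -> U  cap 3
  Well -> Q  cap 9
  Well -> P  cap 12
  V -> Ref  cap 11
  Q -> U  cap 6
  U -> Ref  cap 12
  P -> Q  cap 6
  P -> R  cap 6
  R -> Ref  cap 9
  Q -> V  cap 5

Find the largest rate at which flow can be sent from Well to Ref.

Augment Well→P→R→Ref: bottleneck 6, flow now 6.
Augment Well→P→U→Ref: bottleneck 3, flow now 9.
Augment Well→Q→U→Ref: bottleneck 6, flow now 15.
Augment Well→Q→V→Ref: bottleneck 3, flow now 18.
Augment Well→P→Q→V→Ref: bottleneck 2, flow now 20.
No augmenting path remains; maximum flow = 20.
In the residual graph, reachable from Well: {Well, P, Q}.
Min-cut edges: P→R (6), P→U (3), Q→U (6), Q→V (5); capacity 6 + 3 + 6 + 5 = 20.
This cut is saturated, so no flow can exceed 20.

20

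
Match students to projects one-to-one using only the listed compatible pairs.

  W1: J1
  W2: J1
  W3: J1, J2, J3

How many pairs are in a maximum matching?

2

Unit-capacity flow: source→left, listed edges, right→sink; max matching = max flow.
Augmenting path W1→J1 (+1); matched 1.
Augmenting path W3→J2 (+1); matched 2.
No augmenting path remains; maximum matching = 2.
König certificate: {W3, J1} is a vertex cover of size 2 (every listed pair touches it), so no matching can be larger.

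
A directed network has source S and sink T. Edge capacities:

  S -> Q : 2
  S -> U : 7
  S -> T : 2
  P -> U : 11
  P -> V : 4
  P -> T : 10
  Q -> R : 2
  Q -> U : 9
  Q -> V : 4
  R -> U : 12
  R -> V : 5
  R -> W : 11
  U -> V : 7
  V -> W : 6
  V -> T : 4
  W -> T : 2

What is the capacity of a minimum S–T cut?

Augment S→T: bottleneck 2, flow now 2.
Augment S→Q→V→T: bottleneck 2, flow now 4.
Augment S→U→V→T: bottleneck 2, flow now 6.
Augment S→U→V→W→T: bottleneck 2, flow now 8.
No augmenting path remains; maximum flow = 8.
By max-flow min-cut, the minimum cut capacity equals the max flow.
In the residual graph, reachable from S: {S, Q, R, U, V, W}.
Min-cut edges: S→T (2), V→T (4), W→T (2); capacity 2 + 4 + 2 = 8.

8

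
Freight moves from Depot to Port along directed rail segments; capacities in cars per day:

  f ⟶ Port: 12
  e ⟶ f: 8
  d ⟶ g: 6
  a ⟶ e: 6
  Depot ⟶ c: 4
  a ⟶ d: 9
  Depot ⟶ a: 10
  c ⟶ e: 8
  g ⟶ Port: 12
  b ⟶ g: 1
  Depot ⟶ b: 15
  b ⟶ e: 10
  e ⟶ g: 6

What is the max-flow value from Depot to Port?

Augment Depot→b→g→Port: bottleneck 1, flow now 1.
Augment Depot→a→d→g→Port: bottleneck 6, flow now 7.
Augment Depot→a→e→f→Port: bottleneck 4, flow now 11.
Augment Depot→b→e→f→Port: bottleneck 4, flow now 15.
Augment Depot→b→e→g→Port: bottleneck 5, flow now 20.
No augmenting path remains; maximum flow = 20.
In the residual graph, reachable from Depot: {Depot, a, b, c, d, e, g}.
Min-cut edges: e→f (8), g→Port (12); capacity 8 + 12 = 20.
This cut is saturated, so no flow can exceed 20.

20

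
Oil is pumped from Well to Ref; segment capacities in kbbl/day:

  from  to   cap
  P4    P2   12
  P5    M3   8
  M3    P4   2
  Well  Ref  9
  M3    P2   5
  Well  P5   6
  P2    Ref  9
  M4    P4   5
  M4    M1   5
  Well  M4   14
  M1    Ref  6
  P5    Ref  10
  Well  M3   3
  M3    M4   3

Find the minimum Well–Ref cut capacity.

Augment Well→Ref: bottleneck 9, flow now 9.
Augment Well→P5→Ref: bottleneck 6, flow now 15.
Augment Well→M4→M1→Ref: bottleneck 5, flow now 20.
Augment Well→M3→P2→Ref: bottleneck 3, flow now 23.
Augment Well→M4→P4→P2→Ref: bottleneck 5, flow now 28.
No augmenting path remains; maximum flow = 28.
By max-flow min-cut, the minimum cut capacity equals the max flow.
In the residual graph, reachable from Well: {Well, M4}.
Min-cut edges: Well→P5 (6), Well→M3 (3), Well→Ref (9), M4→M1 (5), M4→P4 (5); capacity 6 + 3 + 9 + 5 + 5 = 28.

28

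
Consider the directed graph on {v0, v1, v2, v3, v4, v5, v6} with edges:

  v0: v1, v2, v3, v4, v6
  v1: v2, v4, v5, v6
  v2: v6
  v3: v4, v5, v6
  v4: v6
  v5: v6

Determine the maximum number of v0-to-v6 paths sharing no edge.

5

Assign every edge capacity 1; by Menger, the answer equals the max flow.
Path v0→v6 (+1); total 1.
Path v0→v1→v6 (+1); total 2.
Path v0→v2→v6 (+1); total 3.
Path v0→v3→v6 (+1); total 4.
Path v0→v4→v6 (+1); total 5.
No residual v0→v6 path; max flow = 5.
Certifying cut of size 5: {v0→v1, v0→v2, v0→v3, v0→v4, v0→v6}.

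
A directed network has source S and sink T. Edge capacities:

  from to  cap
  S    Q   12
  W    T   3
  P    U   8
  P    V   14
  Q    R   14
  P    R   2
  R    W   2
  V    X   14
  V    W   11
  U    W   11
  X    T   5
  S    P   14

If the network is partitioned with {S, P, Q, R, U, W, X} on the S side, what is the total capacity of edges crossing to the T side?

Edges leaving {S, P, Q, R, U, W, X}: P→V (14), W→T (3), X→T (5).
Cut capacity = 14 + 3 + 5 = 22.

22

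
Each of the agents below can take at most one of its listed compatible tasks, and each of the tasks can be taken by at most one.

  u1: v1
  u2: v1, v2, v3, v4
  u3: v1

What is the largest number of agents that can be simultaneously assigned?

2

Unit-capacity flow: source→left, listed edges, right→sink; max matching = max flow.
Augmenting path u1→v1 (+1); matched 1.
Augmenting path u2→v2 (+1); matched 2.
No augmenting path remains; maximum matching = 2.
König certificate: {u2, v1} is a vertex cover of size 2 (every listed pair touches it), so no matching can be larger.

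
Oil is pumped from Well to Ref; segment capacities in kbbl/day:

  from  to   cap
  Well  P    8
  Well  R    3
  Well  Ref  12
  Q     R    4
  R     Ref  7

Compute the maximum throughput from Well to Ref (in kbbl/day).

Augment Well→Ref: bottleneck 12, flow now 12.
Augment Well→R→Ref: bottleneck 3, flow now 15.
No augmenting path remains; maximum flow = 15.
In the residual graph, reachable from Well: {Well, P}.
Min-cut edges: Well→R (3), Well→Ref (12); capacity 3 + 12 = 15.
This cut is saturated, so no flow can exceed 15.

15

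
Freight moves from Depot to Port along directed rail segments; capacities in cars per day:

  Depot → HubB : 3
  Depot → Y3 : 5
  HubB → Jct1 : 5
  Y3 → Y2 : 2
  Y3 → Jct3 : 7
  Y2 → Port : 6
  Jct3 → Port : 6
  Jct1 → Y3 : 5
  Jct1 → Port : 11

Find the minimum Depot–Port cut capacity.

8

Augment Depot→HubB→Jct1→Port: bottleneck 3, flow now 3.
Augment Depot→Y3→Y2→Port: bottleneck 2, flow now 5.
Augment Depot→Y3→Jct3→Port: bottleneck 3, flow now 8.
No augmenting path remains; maximum flow = 8.
By max-flow min-cut, the minimum cut capacity equals the max flow.
In the residual graph, reachable from Depot: {Depot}.
Min-cut edges: Depot→HubB (3), Depot→Y3 (5); capacity 3 + 5 = 8.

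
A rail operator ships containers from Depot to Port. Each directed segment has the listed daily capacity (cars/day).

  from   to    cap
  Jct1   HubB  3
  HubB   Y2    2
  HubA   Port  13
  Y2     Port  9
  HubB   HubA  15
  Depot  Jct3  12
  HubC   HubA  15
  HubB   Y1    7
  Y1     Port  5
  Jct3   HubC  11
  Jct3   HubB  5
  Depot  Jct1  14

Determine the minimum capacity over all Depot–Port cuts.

15

Augment Depot→Jct1→HubB→HubA→Port: bottleneck 3, flow now 3.
Augment Depot→Jct3→HubB→HubA→Port: bottleneck 5, flow now 8.
Augment Depot→Jct3→HubC→HubA→Port: bottleneck 5, flow now 13.
Augment Depot→Jct3→HubC→HubA→HubB→Y2→Port: bottleneck 2, flow now 15. (uses reverse residual edge)
No augmenting path remains; maximum flow = 15.
By max-flow min-cut, the minimum cut capacity equals the max flow.
In the residual graph, reachable from Depot: {Depot, Jct1}.
Min-cut edges: Depot→Jct3 (12), Jct1→HubB (3); capacity 12 + 3 = 15.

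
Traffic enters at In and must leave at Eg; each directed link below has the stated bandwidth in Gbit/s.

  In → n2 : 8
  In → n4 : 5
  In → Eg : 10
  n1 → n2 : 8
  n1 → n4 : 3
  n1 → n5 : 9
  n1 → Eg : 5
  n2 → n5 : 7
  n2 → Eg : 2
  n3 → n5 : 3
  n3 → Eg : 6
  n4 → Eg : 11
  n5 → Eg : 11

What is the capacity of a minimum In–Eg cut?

23

Augment In→Eg: bottleneck 10, flow now 10.
Augment In→n2→Eg: bottleneck 2, flow now 12.
Augment In→n4→Eg: bottleneck 5, flow now 17.
Augment In→n2→n5→Eg: bottleneck 6, flow now 23.
No augmenting path remains; maximum flow = 23.
By max-flow min-cut, the minimum cut capacity equals the max flow.
In the residual graph, reachable from In: {In}.
Min-cut edges: In→n2 (8), In→n4 (5), In→Eg (10); capacity 8 + 5 + 10 = 23.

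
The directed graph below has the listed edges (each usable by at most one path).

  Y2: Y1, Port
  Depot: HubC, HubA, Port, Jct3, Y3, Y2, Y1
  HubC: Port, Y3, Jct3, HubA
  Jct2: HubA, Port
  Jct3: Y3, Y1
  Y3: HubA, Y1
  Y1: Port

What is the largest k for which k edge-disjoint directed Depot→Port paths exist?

4

Assign every edge capacity 1; by Menger, the answer equals the max flow.
Path Depot→Port (+1); total 1.
Path Depot→HubC→Port (+1); total 2.
Path Depot→Y2→Port (+1); total 3.
Path Depot→Y1→Port (+1); total 4.
No residual Depot→Port path; max flow = 4.
Certifying cut of size 4: {Depot→HubC, Depot→Port, Depot→Y2, Y1→Port}.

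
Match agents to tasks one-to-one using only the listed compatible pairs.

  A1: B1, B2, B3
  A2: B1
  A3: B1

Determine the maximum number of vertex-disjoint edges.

2

Unit-capacity flow: source→left, listed edges, right→sink; max matching = max flow.
Augmenting path A1→B1 (+1); matched 1.
Augmenting path A2→B1→A1→B2 (+1); matched 2.
No augmenting path remains; maximum matching = 2.
König certificate: {A1, B1} is a vertex cover of size 2 (every listed pair touches it), so no matching can be larger.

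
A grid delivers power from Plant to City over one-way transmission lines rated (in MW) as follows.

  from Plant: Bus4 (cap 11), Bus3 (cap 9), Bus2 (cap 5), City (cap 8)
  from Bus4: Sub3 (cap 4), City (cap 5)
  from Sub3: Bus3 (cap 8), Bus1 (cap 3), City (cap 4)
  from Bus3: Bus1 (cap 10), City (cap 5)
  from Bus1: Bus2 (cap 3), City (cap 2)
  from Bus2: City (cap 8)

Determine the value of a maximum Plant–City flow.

31

Augment Plant→City: bottleneck 8, flow now 8.
Augment Plant→Bus4→City: bottleneck 5, flow now 13.
Augment Plant→Bus3→City: bottleneck 5, flow now 18.
Augment Plant→Bus2→City: bottleneck 5, flow now 23.
Augment Plant→Bus4→Sub3→City: bottleneck 4, flow now 27.
Augment Plant→Bus3→Bus1→City: bottleneck 2, flow now 29.
Augment Plant→Bus3→Bus1→Bus2→City: bottleneck 2, flow now 31.
No augmenting path remains; maximum flow = 31.
In the residual graph, reachable from Plant: {Plant, Bus4}.
Min-cut edges: Plant→Bus3 (9), Plant→Bus2 (5), Plant→City (8), Bus4→Sub3 (4), Bus4→City (5); capacity 9 + 5 + 8 + 4 + 5 = 31.
This cut is saturated, so no flow can exceed 31.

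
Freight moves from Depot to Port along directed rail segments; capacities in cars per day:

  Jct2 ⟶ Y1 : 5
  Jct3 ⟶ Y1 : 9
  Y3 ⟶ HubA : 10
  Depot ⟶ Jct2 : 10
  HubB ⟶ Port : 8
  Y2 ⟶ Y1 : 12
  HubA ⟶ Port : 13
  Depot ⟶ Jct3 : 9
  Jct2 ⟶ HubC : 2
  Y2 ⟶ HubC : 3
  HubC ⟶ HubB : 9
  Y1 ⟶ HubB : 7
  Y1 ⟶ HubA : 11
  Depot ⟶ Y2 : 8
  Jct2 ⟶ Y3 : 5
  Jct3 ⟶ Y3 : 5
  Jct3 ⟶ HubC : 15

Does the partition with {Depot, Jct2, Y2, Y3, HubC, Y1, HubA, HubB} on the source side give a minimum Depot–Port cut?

Given cut capacity: 9 + 13 + 8 = 30.
Augment Depot→Jct2→Y3→HubA→Port: bottleneck 5, flow now 5.
Augment Depot→Jct2→HubC→HubB→Port: bottleneck 2, flow now 7.
Augment Depot→Jct2→Y1→HubA→Port: bottleneck 3, flow now 10.
Augment Depot→Jct3→Y3→HubA→Port: bottleneck 5, flow now 15.
Augment Depot→Jct3→HubC→HubB→Port: bottleneck 4, flow now 19.
Augment Depot→Y2→HubC→HubB→Port: bottleneck 2, flow now 21.
No augmenting path remains; maximum flow = 21.
In the residual graph, reachable from Depot: {Depot, Jct2, Jct3, Y2, Y3, HubC, Y1, HubA, HubB}.
Min-cut edges: HubA→Port (13), HubB→Port (8); capacity 13 + 8 = 21.
Cut capacity 30 exceeds the max flow 21, so it is not minimum.

No — its capacity is 30, but the minimum cut has capacity 21.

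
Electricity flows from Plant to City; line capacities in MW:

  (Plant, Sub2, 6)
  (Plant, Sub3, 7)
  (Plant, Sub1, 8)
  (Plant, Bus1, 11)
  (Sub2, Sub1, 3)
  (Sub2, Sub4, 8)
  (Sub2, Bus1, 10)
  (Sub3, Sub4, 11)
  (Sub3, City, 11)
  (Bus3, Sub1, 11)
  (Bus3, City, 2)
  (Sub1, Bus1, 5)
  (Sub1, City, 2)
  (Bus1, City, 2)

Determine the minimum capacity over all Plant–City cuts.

11

Augment Plant→Sub3→City: bottleneck 7, flow now 7.
Augment Plant→Sub1→City: bottleneck 2, flow now 9.
Augment Plant→Bus1→City: bottleneck 2, flow now 11.
No augmenting path remains; maximum flow = 11.
By max-flow min-cut, the minimum cut capacity equals the max flow.
In the residual graph, reachable from Plant: {Plant, Sub2, Sub1, Sub4, Bus1}.
Min-cut edges: Plant→Sub3 (7), Sub1→City (2), Bus1→City (2); capacity 7 + 2 + 2 = 11.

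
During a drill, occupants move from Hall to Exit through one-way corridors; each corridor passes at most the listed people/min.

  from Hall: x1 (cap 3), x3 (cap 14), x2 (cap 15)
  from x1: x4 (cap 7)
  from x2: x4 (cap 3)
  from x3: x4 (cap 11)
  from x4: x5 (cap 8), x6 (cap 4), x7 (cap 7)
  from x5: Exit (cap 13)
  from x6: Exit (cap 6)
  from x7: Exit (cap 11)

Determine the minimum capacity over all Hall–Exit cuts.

17

Augment Hall→x1→x4→x5→Exit: bottleneck 3, flow now 3.
Augment Hall→x2→x4→x5→Exit: bottleneck 3, flow now 6.
Augment Hall→x3→x4→x5→Exit: bottleneck 2, flow now 8.
Augment Hall→x3→x4→x6→Exit: bottleneck 4, flow now 12.
Augment Hall→x3→x4→x7→Exit: bottleneck 5, flow now 17.
No augmenting path remains; maximum flow = 17.
By max-flow min-cut, the minimum cut capacity equals the max flow.
In the residual graph, reachable from Hall: {Hall, x2, x3}.
Min-cut edges: Hall→x1 (3), x2→x4 (3), x3→x4 (11); capacity 3 + 3 + 11 = 17.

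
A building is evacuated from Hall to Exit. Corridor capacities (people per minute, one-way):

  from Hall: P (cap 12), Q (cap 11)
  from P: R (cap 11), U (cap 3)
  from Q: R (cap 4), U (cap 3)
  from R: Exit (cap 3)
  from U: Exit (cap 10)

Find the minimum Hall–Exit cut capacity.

9

Augment Hall→P→R→Exit: bottleneck 3, flow now 3.
Augment Hall→P→U→Exit: bottleneck 3, flow now 6.
Augment Hall→Q→U→Exit: bottleneck 3, flow now 9.
No augmenting path remains; maximum flow = 9.
By max-flow min-cut, the minimum cut capacity equals the max flow.
In the residual graph, reachable from Hall: {Hall, P, Q, R}.
Min-cut edges: P→U (3), Q→U (3), R→Exit (3); capacity 3 + 3 + 3 = 9.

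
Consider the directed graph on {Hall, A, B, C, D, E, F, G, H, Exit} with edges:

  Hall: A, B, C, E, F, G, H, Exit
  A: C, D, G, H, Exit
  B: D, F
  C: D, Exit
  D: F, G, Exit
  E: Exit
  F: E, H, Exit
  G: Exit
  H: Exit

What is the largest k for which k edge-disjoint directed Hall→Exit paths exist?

Assign every edge capacity 1; by Menger, the answer equals the max flow.
Path Hall→Exit (+1); total 1.
Path Hall→A→Exit (+1); total 2.
Path Hall→C→Exit (+1); total 3.
Path Hall→E→Exit (+1); total 4.
Path Hall→F→Exit (+1); total 5.
Path Hall→G→Exit (+1); total 6.
Path Hall→H→Exit (+1); total 7.
Path Hall→B→D→Exit (+1); total 8.
No residual Hall→Exit path; max flow = 8.
Certifying cut of size 8: {Hall→A, Hall→B, Hall→C, Hall→E, Hall→Exit, Hall→F, Hall→G, Hall→H}.

8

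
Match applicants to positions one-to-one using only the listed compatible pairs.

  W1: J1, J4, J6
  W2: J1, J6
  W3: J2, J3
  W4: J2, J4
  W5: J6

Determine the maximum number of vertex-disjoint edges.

5

Unit-capacity flow: source→left, listed edges, right→sink; max matching = max flow.
Augmenting path W1→J1 (+1); matched 1.
Augmenting path W2→J6 (+1); matched 2.
Augmenting path W3→J2 (+1); matched 3.
Augmenting path W4→J4 (+1); matched 4.
Augmenting path W5→J6→W2→J1→W1→J4→W4→J2→W3→J3 (+1); matched 5.
No augmenting path remains; maximum matching = 5.
König certificate: {W1, W2, W3, W4, W5} is a vertex cover of size 5 (every listed pair touches it), so no matching can be larger.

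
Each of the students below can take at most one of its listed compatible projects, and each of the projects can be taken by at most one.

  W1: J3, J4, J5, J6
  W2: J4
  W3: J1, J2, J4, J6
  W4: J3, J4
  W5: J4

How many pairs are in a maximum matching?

Unit-capacity flow: source→left, listed edges, right→sink; max matching = max flow.
Augmenting path W1→J3 (+1); matched 1.
Augmenting path W2→J4 (+1); matched 2.
Augmenting path W3→J1 (+1); matched 3.
Augmenting path W4→J3→W1→J5 (+1); matched 4.
No augmenting path remains; maximum matching = 4.
König certificate: {W1, W3, W4, J4} is a vertex cover of size 4 (every listed pair touches it), so no matching can be larger.

4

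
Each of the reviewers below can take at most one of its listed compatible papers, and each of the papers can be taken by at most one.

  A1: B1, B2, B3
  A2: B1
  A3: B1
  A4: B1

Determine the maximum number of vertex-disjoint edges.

Unit-capacity flow: source→left, listed edges, right→sink; max matching = max flow.
Augmenting path A1→B1 (+1); matched 1.
Augmenting path A2→B1→A1→B2 (+1); matched 2.
No augmenting path remains; maximum matching = 2.
König certificate: {A1, B1} is a vertex cover of size 2 (every listed pair touches it), so no matching can be larger.

2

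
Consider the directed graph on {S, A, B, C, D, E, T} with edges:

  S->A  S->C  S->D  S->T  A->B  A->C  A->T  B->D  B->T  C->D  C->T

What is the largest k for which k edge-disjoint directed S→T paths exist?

3

Assign every edge capacity 1; by Menger, the answer equals the max flow.
Path S→T (+1); total 1.
Path S→A→T (+1); total 2.
Path S→C→T (+1); total 3.
No residual S→T path; max flow = 3.
Certifying cut of size 3: {S→A, S→C, S→T}.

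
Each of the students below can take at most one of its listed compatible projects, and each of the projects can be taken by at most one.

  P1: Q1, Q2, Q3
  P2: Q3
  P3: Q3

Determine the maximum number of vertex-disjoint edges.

Unit-capacity flow: source→left, listed edges, right→sink; max matching = max flow.
Augmenting path P1→Q1 (+1); matched 1.
Augmenting path P2→Q3 (+1); matched 2.
No augmenting path remains; maximum matching = 2.
König certificate: {P1, Q3} is a vertex cover of size 2 (every listed pair touches it), so no matching can be larger.

2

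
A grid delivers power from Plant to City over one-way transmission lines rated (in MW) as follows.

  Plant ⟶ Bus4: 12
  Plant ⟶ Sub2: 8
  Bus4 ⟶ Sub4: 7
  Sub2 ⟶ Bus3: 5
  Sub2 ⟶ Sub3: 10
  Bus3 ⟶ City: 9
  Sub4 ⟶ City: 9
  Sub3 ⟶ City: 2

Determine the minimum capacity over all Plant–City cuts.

Augment Plant→Bus4→Sub4→City: bottleneck 7, flow now 7.
Augment Plant→Sub2→Bus3→City: bottleneck 5, flow now 12.
Augment Plant→Sub2→Sub3→City: bottleneck 2, flow now 14.
No augmenting path remains; maximum flow = 14.
By max-flow min-cut, the minimum cut capacity equals the max flow.
In the residual graph, reachable from Plant: {Plant, Bus4, Sub2, Sub3}.
Min-cut edges: Bus4→Sub4 (7), Sub2→Bus3 (5), Sub3→City (2); capacity 7 + 5 + 2 = 14.

14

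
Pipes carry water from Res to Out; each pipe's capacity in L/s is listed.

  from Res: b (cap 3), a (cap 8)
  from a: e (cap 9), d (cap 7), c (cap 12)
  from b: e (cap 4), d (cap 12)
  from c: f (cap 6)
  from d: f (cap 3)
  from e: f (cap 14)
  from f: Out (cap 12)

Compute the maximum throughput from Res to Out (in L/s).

11

Augment Res→a→c→f→Out: bottleneck 6, flow now 6.
Augment Res→a→d→f→Out: bottleneck 2, flow now 8.
Augment Res→b→d→f→Out: bottleneck 1, flow now 9.
Augment Res→b→e→f→Out: bottleneck 2, flow now 11.
No augmenting path remains; maximum flow = 11.
In the residual graph, reachable from Res: {Res}.
Min-cut edges: Res→a (8), Res→b (3); capacity 8 + 3 = 11.
This cut is saturated, so no flow can exceed 11.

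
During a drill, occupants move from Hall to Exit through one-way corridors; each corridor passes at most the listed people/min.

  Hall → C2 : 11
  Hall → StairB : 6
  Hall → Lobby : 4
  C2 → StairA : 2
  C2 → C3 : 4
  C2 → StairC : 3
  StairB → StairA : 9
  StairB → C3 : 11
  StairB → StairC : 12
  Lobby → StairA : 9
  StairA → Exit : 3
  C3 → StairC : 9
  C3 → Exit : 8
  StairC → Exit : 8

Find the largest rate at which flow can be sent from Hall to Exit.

Augment Hall→C2→StairA→Exit: bottleneck 2, flow now 2.
Augment Hall→C2→C3→Exit: bottleneck 4, flow now 6.
Augment Hall→C2→StairC→Exit: bottleneck 3, flow now 9.
Augment Hall→StairB→StairA→Exit: bottleneck 1, flow now 10.
Augment Hall→StairB→C3→Exit: bottleneck 4, flow now 14.
Augment Hall→StairB→StairC→Exit: bottleneck 1, flow now 15.
Augment Hall→Lobby→StairA→StairB→StairC→Exit: bottleneck 1, flow now 16. (uses reverse residual edge)
No augmenting path remains; maximum flow = 16.
In the residual graph, reachable from Hall: {Hall, C2, Lobby, StairA}.
Min-cut edges: Hall→StairB (6), C2→C3 (4), C2→StairC (3), StairA→Exit (3); capacity 6 + 4 + 3 + 3 = 16.
This cut is saturated, so no flow can exceed 16.

16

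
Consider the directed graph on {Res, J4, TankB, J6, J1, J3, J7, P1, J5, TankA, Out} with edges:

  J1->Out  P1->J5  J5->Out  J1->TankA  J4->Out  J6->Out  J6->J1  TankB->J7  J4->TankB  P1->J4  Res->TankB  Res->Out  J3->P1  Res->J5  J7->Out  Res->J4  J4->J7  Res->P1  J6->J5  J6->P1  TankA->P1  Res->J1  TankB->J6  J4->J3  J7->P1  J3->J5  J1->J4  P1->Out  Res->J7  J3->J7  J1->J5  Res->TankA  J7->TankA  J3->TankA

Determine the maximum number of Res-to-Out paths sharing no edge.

Assign every edge capacity 1; by Menger, the answer equals the max flow.
Path Res→Out (+1); total 1.
Path Res→J4→Out (+1); total 2.
Path Res→J1→Out (+1); total 3.
Path Res→J7→Out (+1); total 4.
Path Res→P1→Out (+1); total 5.
Path Res→J5→Out (+1); total 6.
Path Res→TankB→J6→Out (+1); total 7.
No residual Res→Out path; max flow = 7.
Certifying cut of size 7: {J4→Out, J5→Out, J7→Out, P1→Out, Res→J1, Res→Out, TankB→J6}.

7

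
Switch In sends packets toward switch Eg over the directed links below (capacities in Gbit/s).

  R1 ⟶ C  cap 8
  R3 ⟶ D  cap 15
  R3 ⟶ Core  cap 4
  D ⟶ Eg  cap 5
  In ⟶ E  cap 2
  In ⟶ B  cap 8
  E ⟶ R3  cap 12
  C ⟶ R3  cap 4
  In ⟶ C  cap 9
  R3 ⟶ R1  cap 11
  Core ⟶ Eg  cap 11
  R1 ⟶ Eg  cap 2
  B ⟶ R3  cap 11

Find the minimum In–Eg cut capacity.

Augment In→B→R3→D→Eg: bottleneck 5, flow now 5.
Augment In→B→R3→Core→Eg: bottleneck 3, flow now 8.
Augment In→C→R3→Core→Eg: bottleneck 1, flow now 9.
Augment In→C→R3→R1→Eg: bottleneck 2, flow now 11.
No augmenting path remains; maximum flow = 11.
By max-flow min-cut, the minimum cut capacity equals the max flow.
In the residual graph, reachable from In: {In, B, C, E, R3, D, R1}.
Min-cut edges: R3→Core (4), D→Eg (5), R1→Eg (2); capacity 4 + 5 + 2 = 11.

11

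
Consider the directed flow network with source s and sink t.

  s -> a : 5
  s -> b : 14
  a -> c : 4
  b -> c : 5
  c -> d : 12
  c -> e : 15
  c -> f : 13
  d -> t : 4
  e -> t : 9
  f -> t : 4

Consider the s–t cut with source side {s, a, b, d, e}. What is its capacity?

22

Edges leaving {s, a, b, d, e}: a→c (4), b→c (5), d→t (4), e→t (9).
Cut capacity = 4 + 5 + 4 + 9 = 22.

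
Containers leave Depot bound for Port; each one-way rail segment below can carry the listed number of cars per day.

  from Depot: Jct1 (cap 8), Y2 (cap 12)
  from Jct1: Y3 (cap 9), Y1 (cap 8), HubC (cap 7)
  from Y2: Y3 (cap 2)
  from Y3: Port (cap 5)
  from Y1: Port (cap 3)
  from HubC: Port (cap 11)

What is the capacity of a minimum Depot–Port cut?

Augment Depot→Jct1→Y3→Port: bottleneck 5, flow now 5.
Augment Depot→Jct1→Y1→Port: bottleneck 3, flow now 8.
Augment Depot→Y2→Y3→Jct1→HubC→Port: bottleneck 2, flow now 10. (uses reverse residual edge)
No augmenting path remains; maximum flow = 10.
By max-flow min-cut, the minimum cut capacity equals the max flow.
In the residual graph, reachable from Depot: {Depot, Y2}.
Min-cut edges: Depot→Jct1 (8), Y2→Y3 (2); capacity 8 + 2 = 10.

10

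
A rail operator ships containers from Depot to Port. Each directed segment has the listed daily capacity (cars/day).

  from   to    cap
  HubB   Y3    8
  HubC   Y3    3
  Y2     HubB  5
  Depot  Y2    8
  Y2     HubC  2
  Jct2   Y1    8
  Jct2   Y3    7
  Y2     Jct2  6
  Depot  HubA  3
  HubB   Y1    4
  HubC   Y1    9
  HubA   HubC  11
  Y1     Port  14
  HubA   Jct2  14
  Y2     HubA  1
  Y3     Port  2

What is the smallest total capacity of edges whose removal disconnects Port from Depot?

Augment Depot→Y2→HubB→Y3→Port: bottleneck 2, flow now 2.
Augment Depot→Y2→HubB→Y1→Port: bottleneck 3, flow now 5.
Augment Depot→Y2→HubC→Y1→Port: bottleneck 2, flow now 7.
Augment Depot→Y2→Jct2→Y1→Port: bottleneck 1, flow now 8.
Augment Depot→HubA→HubC→Y1→Port: bottleneck 3, flow now 11.
No augmenting path remains; maximum flow = 11.
By max-flow min-cut, the minimum cut capacity equals the max flow.
In the residual graph, reachable from Depot: {Depot}.
Min-cut edges: Depot→Y2 (8), Depot→HubA (3); capacity 8 + 3 = 11.

11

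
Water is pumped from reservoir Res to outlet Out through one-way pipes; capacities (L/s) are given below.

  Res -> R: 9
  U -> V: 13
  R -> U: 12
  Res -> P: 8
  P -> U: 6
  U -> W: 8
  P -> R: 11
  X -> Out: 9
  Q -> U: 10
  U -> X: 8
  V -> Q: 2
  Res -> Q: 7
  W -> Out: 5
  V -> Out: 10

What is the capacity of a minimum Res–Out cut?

Augment Res→P→U→V→Out: bottleneck 6, flow now 6.
Augment Res→Q→U→V→Out: bottleneck 4, flow now 10.
Augment Res→Q→U→W→Out: bottleneck 3, flow now 13.
Augment Res→R→U→W→Out: bottleneck 2, flow now 15.
Augment Res→R→U→X→Out: bottleneck 7, flow now 22.
Augment Res→P→R→U→X→Out: bottleneck 1, flow now 23.
No augmenting path remains; maximum flow = 23.
By max-flow min-cut, the minimum cut capacity equals the max flow.
In the residual graph, reachable from Res: {Res, P, Q, R, U, V, W}.
Min-cut edges: U→X (8), V→Out (10), W→Out (5); capacity 8 + 10 + 5 = 23.

23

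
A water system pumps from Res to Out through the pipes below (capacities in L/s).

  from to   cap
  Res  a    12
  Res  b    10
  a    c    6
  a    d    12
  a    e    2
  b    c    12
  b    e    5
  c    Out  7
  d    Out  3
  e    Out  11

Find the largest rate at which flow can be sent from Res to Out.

17

Augment Res→a→c→Out: bottleneck 6, flow now 6.
Augment Res→a→d→Out: bottleneck 3, flow now 9.
Augment Res→a→e→Out: bottleneck 2, flow now 11.
Augment Res→b→c→Out: bottleneck 1, flow now 12.
Augment Res→b→e→Out: bottleneck 5, flow now 17.
No augmenting path remains; maximum flow = 17.
In the residual graph, reachable from Res: {Res, a, b, c, d}.
Min-cut edges: a→e (2), b→e (5), c→Out (7), d→Out (3); capacity 2 + 5 + 7 + 3 = 17.
This cut is saturated, so no flow can exceed 17.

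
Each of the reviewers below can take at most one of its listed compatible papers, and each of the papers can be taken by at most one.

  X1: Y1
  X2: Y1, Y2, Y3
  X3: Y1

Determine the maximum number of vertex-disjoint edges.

2

Unit-capacity flow: source→left, listed edges, right→sink; max matching = max flow.
Augmenting path X1→Y1 (+1); matched 1.
Augmenting path X2→Y2 (+1); matched 2.
No augmenting path remains; maximum matching = 2.
König certificate: {X2, Y1} is a vertex cover of size 2 (every listed pair touches it), so no matching can be larger.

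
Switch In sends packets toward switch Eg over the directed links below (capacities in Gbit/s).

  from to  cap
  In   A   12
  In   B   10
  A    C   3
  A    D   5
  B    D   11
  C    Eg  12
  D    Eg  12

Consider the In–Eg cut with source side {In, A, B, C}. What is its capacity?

Edges leaving {In, A, B, C}: A→D (5), B→D (11), C→Eg (12).
Cut capacity = 5 + 11 + 12 = 28.

28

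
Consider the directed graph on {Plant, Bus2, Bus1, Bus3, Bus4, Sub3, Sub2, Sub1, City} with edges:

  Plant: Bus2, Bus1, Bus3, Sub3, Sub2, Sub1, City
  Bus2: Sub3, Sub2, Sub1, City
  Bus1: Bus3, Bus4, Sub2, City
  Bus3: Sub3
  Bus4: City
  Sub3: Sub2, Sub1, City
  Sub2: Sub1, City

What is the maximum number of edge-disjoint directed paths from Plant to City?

Assign every edge capacity 1; by Menger, the answer equals the max flow.
Path Plant→City (+1); total 1.
Path Plant→Bus2→City (+1); total 2.
Path Plant→Bus1→City (+1); total 3.
Path Plant→Sub3→City (+1); total 4.
Path Plant→Sub2→City (+1); total 5.
No residual Plant→City path; max flow = 5.
Certifying cut of size 5: {Plant→Bus1, Plant→Bus2, Plant→City, Sub2→City, Sub3→City}.

5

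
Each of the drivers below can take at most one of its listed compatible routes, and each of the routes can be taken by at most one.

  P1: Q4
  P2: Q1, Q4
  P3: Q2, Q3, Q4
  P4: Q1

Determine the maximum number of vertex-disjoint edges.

3

Unit-capacity flow: source→left, listed edges, right→sink; max matching = max flow.
Augmenting path P1→Q4 (+1); matched 1.
Augmenting path P2→Q1 (+1); matched 2.
Augmenting path P3→Q2 (+1); matched 3.
No augmenting path remains; maximum matching = 3.
König certificate: {P3, Q1, Q4} is a vertex cover of size 3 (every listed pair touches it), so no matching can be larger.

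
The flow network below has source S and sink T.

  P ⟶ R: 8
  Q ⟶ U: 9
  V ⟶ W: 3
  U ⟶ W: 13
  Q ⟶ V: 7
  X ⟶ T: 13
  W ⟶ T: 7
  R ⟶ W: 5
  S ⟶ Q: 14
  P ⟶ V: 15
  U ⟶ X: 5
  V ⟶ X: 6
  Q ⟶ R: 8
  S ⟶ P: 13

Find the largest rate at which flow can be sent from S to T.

Augment S→P→R→W→T: bottleneck 5, flow now 5.
Augment S→P→V→W→T: bottleneck 2, flow now 7.
Augment S→P→V→X→T: bottleneck 6, flow now 13.
Augment S→Q→U→X→T: bottleneck 5, flow now 18.
No augmenting path remains; maximum flow = 18.
In the residual graph, reachable from S: {S, P, Q, R, U, V, W}.
Min-cut edges: U→X (5), V→X (6), W→T (7); capacity 5 + 6 + 7 = 18.
This cut is saturated, so no flow can exceed 18.

18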